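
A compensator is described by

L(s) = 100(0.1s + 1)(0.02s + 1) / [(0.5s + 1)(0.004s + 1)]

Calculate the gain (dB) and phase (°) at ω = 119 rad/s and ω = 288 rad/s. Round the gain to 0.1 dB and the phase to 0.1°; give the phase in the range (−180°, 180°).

ω = 119: 33.4 dB, 37.9°; ω = 288: 37.7 dB, 29.5°

At ω = 119 rad/s:
zero (1 + j119·0.1) = 1 + j11.9 → |·| ≈ 11.942, ∠ ≈ 85.20°
zero (1 + j119·0.02) = 1 + j2.38 → |·| ≈ 2.5815, ∠ ≈ 67.21°
pole (1 + j119·0.5) = 1 + j59.5 → |·| ≈ 59.508, ∠ ≈ 89.04°
pole (1 + j119·0.004) = 1 + j0.476 → |·| ≈ 1.1075, ∠ ≈ 25.45°
|L| = 100 · 11.942 · 2.5815 / (59.508 · 1.1075) ≈ 46.777
Gain = 20 log₁₀(46.777) ≈ 33.40 dB
∠L = (85.20° + 67.21°) − (89.04° + 25.45°) = 37.92°

At ω = 288 rad/s:
zero (1 + j288·0.1) = 1 + j28.8 → |·| ≈ 28.817, ∠ ≈ 88.01°
zero (1 + j288·0.02) = 1 + j5.76 → |·| ≈ 5.8462, ∠ ≈ 80.15°
pole (1 + j288·0.5) = 1 + j144 → |·| ≈ 144, ∠ ≈ 89.60°
pole (1 + j288·0.004) = 1 + j1.152 → |·| ≈ 1.5255, ∠ ≈ 49.04°
|L| = 100 · 28.817 · 5.8462 / (144 · 1.5255) ≈ 76.692
Gain = 20 log₁₀(76.692) ≈ 37.70 dB
∠L = (88.01° + 80.15°) − (89.60° + 49.04°) = 29.52°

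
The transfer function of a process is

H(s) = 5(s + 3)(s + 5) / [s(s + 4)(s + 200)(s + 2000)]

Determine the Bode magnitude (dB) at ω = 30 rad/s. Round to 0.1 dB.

At s = jω = j30:
zero (s+3): 3 + j30 → |·| = √(3²+30²) = √909 ≈ 30.15, ∠ = arctan(30/3) ≈ 84.29°
zero (s+5): 5 + j30 → |·| = √(5²+30²) = √925 ≈ 30.414, ∠ = arctan(30/5) ≈ 80.54°
pole (s+4): 4 + j30 → |·| = √(4²+30²) = √916 ≈ 30.265, ∠ = arctan(30/4) ≈ 82.41°
pole (s+200): 200 + j30 → |·| = √(200²+30²) = √40900 ≈ 202.24, ∠ = arctan(30/200) ≈ 8.53°
pole (s+2000): 2000 + j30 → |·| = √(2000²+30²) = √4000900 ≈ 2000.2, ∠ = arctan(30/2000) ≈ 0.86°
pole at origin: |s| = 30, ∠ = 90.00° (in denominator)
|H| = 5 · 916.98 / 3.6728e+08 ≈ 1.2483e-05
Gain = 20 log₁₀(1.2483e-05) ≈ -98.07 dB

-98.1 dB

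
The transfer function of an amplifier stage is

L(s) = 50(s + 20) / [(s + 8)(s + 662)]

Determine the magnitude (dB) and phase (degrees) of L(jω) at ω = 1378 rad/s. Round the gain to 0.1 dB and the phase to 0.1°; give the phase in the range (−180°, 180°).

At s = jω = j1378:
zero (s+20): 20 + j1378 → |·| = √(20²+1378²) = √1899284 ≈ 1378.1, ∠ = arctan(1378/20) ≈ 89.17°
pole (s+8): 8 + j1378 → |·| = √(8²+1378²) = √1898948 ≈ 1378, ∠ = arctan(1378/8) ≈ 89.67°
pole (s+662): 662 + j1378 → |·| = √(662²+1378²) = √2337128 ≈ 1528.8, ∠ = arctan(1378/662) ≈ 64.34°
|L| = 50 · 1378.1 / 2.1067e+06 ≈ 0.032708
Gain = 20 log₁₀(0.032708) ≈ -29.71 dB
∠L = 89.17° − 154.01° = -64.84°

-29.7 dB, -64.8°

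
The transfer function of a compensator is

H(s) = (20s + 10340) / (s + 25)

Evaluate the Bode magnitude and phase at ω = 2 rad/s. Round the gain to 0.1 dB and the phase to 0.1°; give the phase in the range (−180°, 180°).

Substitute s = j2:
Numerator: 20(j2) + 10340 = 10340 + j40
Denominator: (j2) + 25 = 25 + j2
|N| = √(10340² + 40²) ≈ 10340, ∠N ≈ 0.22°
|D| = √(25² + 2²) ≈ 25.08, ∠D ≈ 4.57°
|H| = 10340 / 25.08 ≈ 412.28
Gain = 20 log₁₀(412.28) ≈ 52.30 dB
∠H = 0.22° − 4.57° = -4.35°

52.3 dB, -4.4°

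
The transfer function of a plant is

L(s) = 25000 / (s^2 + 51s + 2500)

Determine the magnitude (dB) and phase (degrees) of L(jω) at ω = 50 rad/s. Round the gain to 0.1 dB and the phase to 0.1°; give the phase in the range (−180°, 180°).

At s = jω = j50:
quadratic: (j50)² + 51·j50 + 2500 = 0 + j2550 → |·| ≈ 2550, ∠ ≈ 90.00°
|L| = 25000 / 2550 ≈ 9.8039
Gain = 20 log₁₀(9.8039) ≈ 19.83 dB
∠L = 0.00° − 90.00° = -90.00°

19.8 dB, -90.0°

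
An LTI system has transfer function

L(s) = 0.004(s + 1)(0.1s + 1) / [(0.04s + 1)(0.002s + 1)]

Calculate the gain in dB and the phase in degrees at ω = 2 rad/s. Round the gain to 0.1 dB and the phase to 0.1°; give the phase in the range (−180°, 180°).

-40.8 dB, 69.9°

At ω = 2 rad/s:
zero (1 + j2·1) = 1 + j2 → |·| ≈ 2.2361, ∠ ≈ 63.43°
zero (1 + j2·0.1) = 1 + j0.2 → |·| ≈ 1.0198, ∠ ≈ 11.31°
pole (1 + j2·0.04) = 1 + j0.08 → |·| ≈ 1.0032, ∠ ≈ 4.57°
pole (1 + j2·0.002) = 1 + j0.004 → |·| ≈ 1, ∠ ≈ 0.23°
|L| = 0.004 · 2.2361 · 1.0198 / (1.0032 · 1) ≈ 0.0090924
Gain = 20 log₁₀(0.0090924) ≈ -40.83 dB
∠L = (63.43° + 11.31°) − (4.57° + 0.23°) = 69.94°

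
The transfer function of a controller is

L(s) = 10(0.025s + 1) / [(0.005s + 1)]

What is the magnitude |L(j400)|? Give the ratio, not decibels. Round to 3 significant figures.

At ω = 400 rad/s:
zero (1 + j400·0.025) = 1 + j10 → |·| ≈ 10.05, ∠ ≈ 84.29°
pole (1 + j400·0.005) = 1 + j2 → |·| ≈ 2.2361, ∠ ≈ 63.43°
|L| = 10 · 10.05 / (2.2361) ≈ 44.944

44.9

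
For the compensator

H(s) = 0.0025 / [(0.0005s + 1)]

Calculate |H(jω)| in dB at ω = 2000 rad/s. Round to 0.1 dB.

-55.1 dB

At ω = 2000 rad/s:
pole (1 + j2000·0.0005) = 1 + j1 → |·| ≈ 1.4142, ∠ ≈ 45.00°
|H| = 0.0025 · 1 / (1.4142) ≈ 0.0017678
Gain = 20 log₁₀(0.0017678) ≈ -55.05 dB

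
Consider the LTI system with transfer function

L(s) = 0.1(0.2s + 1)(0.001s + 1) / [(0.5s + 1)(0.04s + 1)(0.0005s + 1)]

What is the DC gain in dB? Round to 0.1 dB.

L(0) = 0.1 · 1 / 1 = 0.1
20 log₁₀(0.1) ≈ -20.00 dB

-20.0 dB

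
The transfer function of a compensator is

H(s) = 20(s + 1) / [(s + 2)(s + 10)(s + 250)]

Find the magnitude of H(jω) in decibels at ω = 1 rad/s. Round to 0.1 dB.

-46.0 dB

At s = jω = j1:
zero (s+1): 1 + j1 → |·| = √(1²+1²) = √2 ≈ 1.4142, ∠ = arctan(1/1) ≈ 45.00°
pole (s+2): 2 + j1 → |·| = √(2²+1²) = √5 ≈ 2.2361, ∠ = arctan(1/2) ≈ 26.57°
pole (s+10): 10 + j1 → |·| = √(10²+1²) = √101 ≈ 10.05, ∠ = arctan(1/10) ≈ 5.71°
pole (s+250): 250 + j1 → |·| = √(250²+1²) = √62501 ≈ 250, ∠ = arctan(1/250) ≈ 0.23°
|H| = 20 · 1.4142 / 5618.2 ≈ 0.0050344
Gain = 20 log₁₀(0.0050344) ≈ -45.96 dB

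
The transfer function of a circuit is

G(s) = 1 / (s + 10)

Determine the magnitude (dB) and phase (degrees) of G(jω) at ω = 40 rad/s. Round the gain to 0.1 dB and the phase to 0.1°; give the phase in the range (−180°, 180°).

-32.3 dB, -76.0°

At s = jω = j40:
pole (s+10): 10 + j40 → |·| = √(10²+40²) = √1700 ≈ 41.231, ∠ = arctan(40/10) ≈ 75.96°
|G| = 1 / 41.231 ≈ 0.024254
Gain = 20 log₁₀(0.024254) ≈ -32.30 dB
∠G = 0.00° − 75.96° = -75.96°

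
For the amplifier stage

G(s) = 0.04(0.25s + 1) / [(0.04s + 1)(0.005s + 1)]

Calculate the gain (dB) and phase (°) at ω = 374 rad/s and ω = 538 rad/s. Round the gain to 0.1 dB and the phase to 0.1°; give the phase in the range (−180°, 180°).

ω = 374: -18.6 dB, -58.7°; ω = 538: -21.2 dB, -67.4°

At ω = 374 rad/s:
zero (1 + j374·0.25) = 1 + j93.5 → |·| ≈ 93.505, ∠ ≈ 89.39°
pole (1 + j374·0.04) = 1 + j14.96 → |·| ≈ 14.993, ∠ ≈ 86.18°
pole (1 + j374·0.005) = 1 + j1.87 → |·| ≈ 2.1206, ∠ ≈ 61.86°
|G| = 0.04 · 93.505 / (14.993 · 2.1206) ≈ 0.11764
Gain = 20 log₁₀(0.11764) ≈ -18.59 dB
∠G = (89.39°) − (86.18° + 61.86°) = -58.65°

At ω = 538 rad/s:
zero (1 + j538·0.25) = 1 + j134.5 → |·| ≈ 134.5, ∠ ≈ 89.57°
pole (1 + j538·0.04) = 1 + j21.52 → |·| ≈ 21.543, ∠ ≈ 87.34°
pole (1 + j538·0.005) = 1 + j2.69 → |·| ≈ 2.8699, ∠ ≈ 69.61°
|G| = 0.04 · 134.5 / (21.543 · 2.8699) ≈ 0.087018
Gain = 20 log₁₀(0.087018) ≈ -21.21 dB
∠G = (89.57°) − (87.34° + 69.61°) = -67.38°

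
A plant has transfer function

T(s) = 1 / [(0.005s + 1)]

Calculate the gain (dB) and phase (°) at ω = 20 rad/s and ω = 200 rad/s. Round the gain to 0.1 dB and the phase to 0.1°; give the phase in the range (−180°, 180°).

ω = 20: -0.0 dB, -5.7°; ω = 200: -3.0 dB, -45.0°

At ω = 20 rad/s:
pole (1 + j20·0.005) = 1 + j0.1 → |·| ≈ 1.005, ∠ ≈ 5.71°
|T| = 1 · 1 / (1.005) ≈ 0.99502
Gain = 20 log₁₀(0.99502) ≈ -0.04 dB
∠T = (0°) − (5.71°) = -5.71°

At ω = 200 rad/s:
pole (1 + j200·0.005) = 1 + j1 → |·| ≈ 1.4142, ∠ ≈ 45.00°
|T| = 1 · 1 / (1.4142) ≈ 0.70711
Gain = 20 log₁₀(0.70711) ≈ -3.01 dB
∠T = (0°) − (45.00°) = -45.00°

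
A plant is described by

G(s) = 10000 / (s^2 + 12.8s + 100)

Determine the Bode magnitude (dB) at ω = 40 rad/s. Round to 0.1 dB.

At s = jω = j40:
quadratic: (j40)² + 12.8·j40 + 100 = -1500 + j512 → |·| ≈ 1585, ∠ ≈ 161.15°
|G| = 10000 / 1585 ≈ 6.3091
Gain = 20 log₁₀(6.3091) ≈ 16.00 dB

16.0 dB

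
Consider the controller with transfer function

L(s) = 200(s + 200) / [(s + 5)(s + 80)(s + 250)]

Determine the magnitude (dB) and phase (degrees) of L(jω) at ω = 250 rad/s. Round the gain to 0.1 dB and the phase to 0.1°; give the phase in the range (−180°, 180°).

-51.2 dB, -154.8°

At s = jω = j250:
zero (s+200): 200 + j250 → |·| = √(200²+250²) = √102500 ≈ 320.16, ∠ = arctan(250/200) ≈ 51.34°
pole (s+5): 5 + j250 → |·| = √(5²+250²) = √62525 ≈ 250.05, ∠ = arctan(250/5) ≈ 88.85°
pole (s+80): 80 + j250 → |·| = √(80²+250²) = √68900 ≈ 262.49, ∠ = arctan(250/80) ≈ 72.26°
pole (s+250): 250 + j250 → |·| = √(250²+250²) = √125000 ≈ 353.55, ∠ = arctan(250/250) ≈ 45.00°
|L| = 200 · 320.16 / 2.3205e+07 ≈ 0.0027594
Gain = 20 log₁₀(0.0027594) ≈ -51.18 dB
∠L = 51.34° − 206.11° = -154.77°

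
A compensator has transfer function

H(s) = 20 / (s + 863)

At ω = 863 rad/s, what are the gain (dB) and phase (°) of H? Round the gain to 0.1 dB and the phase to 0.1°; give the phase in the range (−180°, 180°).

-35.7 dB, -45.0°

Substitute s = j863:
Numerator: 20 = 20 + j0
Denominator: (j863) + 863 = 863 + j863
|N| = √(20² + 0²) ≈ 20, ∠N ≈ 0.00°
|D| = √(863² + 863²) ≈ 1220.5, ∠D ≈ 45.00°
|H| = 20 / 1220.5 ≈ 0.016387
Gain = 20 log₁₀(0.016387) ≈ -35.71 dB
∠H = 0.00° − 45.00° = -45.00°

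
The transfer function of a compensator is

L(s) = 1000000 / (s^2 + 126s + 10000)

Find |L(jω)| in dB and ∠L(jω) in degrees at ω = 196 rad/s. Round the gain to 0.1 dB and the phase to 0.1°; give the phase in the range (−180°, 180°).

At s = jω = j196:
quadratic: (j196)² + 126·j196 + 10000 = -28416 + j24696 → |·| ≈ 37648, ∠ ≈ 139.01°
|L| = 1000000 / 37648 ≈ 26.562
Gain = 20 log₁₀(26.562) ≈ 28.49 dB
∠L = 0.00° − 139.01° = -139.01°

28.5 dB, -139.0°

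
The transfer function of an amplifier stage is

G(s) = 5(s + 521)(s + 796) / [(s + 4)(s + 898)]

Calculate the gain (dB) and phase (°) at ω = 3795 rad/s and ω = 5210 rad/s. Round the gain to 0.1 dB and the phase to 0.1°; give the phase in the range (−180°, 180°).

ω = 3795: 14.0 dB, -6.3°; ω = 5210: 14.0 dB, -4.6°

At s = jω = j3795:
zero (s+521): 521 + j3795 → |·| = √(521²+3795²) = √14673466 ≈ 3830.6, ∠ = arctan(3795/521) ≈ 82.18°
zero (s+796): 796 + j3795 → |·| = √(796²+3795²) = √15035641 ≈ 3877.6, ∠ = arctan(3795/796) ≈ 78.15°
pole (s+4): 4 + j3795 → |·| = √(4²+3795²) = √14402041 ≈ 3795, ∠ = arctan(3795/4) ≈ 89.94°
pole (s+898): 898 + j3795 → |·| = √(898²+3795²) = √15208429 ≈ 3899.8, ∠ = arctan(3795/898) ≈ 76.69°
|G| = 5 · 1.4854e+07 / 1.48e+07 ≈ 5.0182
Gain = 20 log₁₀(5.0182) ≈ 14.01 dB
∠G = 160.33° − 166.63° = -6.30°

At s = jω = j5210:
zero (s+521): 521 + j5210 → |·| = √(521²+5210²) = √27415541 ≈ 5236, ∠ = arctan(5210/521) ≈ 84.29°
zero (s+796): 796 + j5210 → |·| = √(796²+5210²) = √27777716 ≈ 5270.5, ∠ = arctan(5210/796) ≈ 81.31°
pole (s+4): 4 + j5210 → |·| = √(4²+5210²) = √27144116 ≈ 5210, ∠ = arctan(5210/4) ≈ 89.96°
pole (s+898): 898 + j5210 → |·| = √(898²+5210²) = √27950504 ≈ 5286.8, ∠ = arctan(5210/898) ≈ 80.22°
|G| = 5 · 2.7596e+07 / 2.7544e+07 ≈ 5.0094
Gain = 20 log₁₀(5.0094) ≈ 14.00 dB
∠G = 165.60° − 170.18° = -4.58°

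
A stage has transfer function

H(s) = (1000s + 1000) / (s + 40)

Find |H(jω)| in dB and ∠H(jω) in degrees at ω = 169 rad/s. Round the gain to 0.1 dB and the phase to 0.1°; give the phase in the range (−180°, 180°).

Substitute s = j169:
Numerator: 1000(j169) + 1000 = 1000 + j169000
Denominator: (j169) + 40 = 40 + j169
|N| = √(1000² + 169000²) ≈ 1.69e+05, ∠N ≈ 89.66°
|D| = √(40² + 169²) ≈ 173.67, ∠D ≈ 76.68°
|H| = 1.69e+05 / 173.67 ≈ 973.11
Gain = 20 log₁₀(973.11) ≈ 59.76 dB
∠H = 89.66° − 76.68° = 12.98°

59.8 dB, 13.0°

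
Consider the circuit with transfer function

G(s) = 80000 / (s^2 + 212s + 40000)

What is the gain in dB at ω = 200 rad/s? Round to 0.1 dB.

At s = jω = j200:
quadratic: (j200)² + 212·j200 + 40000 = 0 + j42400 → |·| ≈ 42400, ∠ ≈ 90.00°
|G| = 80000 / 42400 ≈ 1.8868
Gain = 20 log₁₀(1.8868) ≈ 5.51 dB

5.5 dB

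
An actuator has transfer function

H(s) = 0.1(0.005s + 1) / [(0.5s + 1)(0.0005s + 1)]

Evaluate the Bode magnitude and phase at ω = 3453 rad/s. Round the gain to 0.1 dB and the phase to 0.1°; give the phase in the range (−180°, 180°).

At ω = 3453 rad/s:
zero (1 + j3453·0.005) = 1 + j17.265 → |·| ≈ 17.294, ∠ ≈ 86.69°
pole (1 + j3453·0.5) = 1 + j1726.5 → |·| ≈ 1726.5, ∠ ≈ 89.97°
pole (1 + j3453·0.0005) = 1 + j1.7265 → |·| ≈ 1.9952, ∠ ≈ 59.92°
|H| = 0.1 · 17.294 / (1726.5 · 1.9952) ≈ 0.00050204
Gain = 20 log₁₀(0.00050204) ≈ -65.99 dB
∠H = (86.69°) − (89.97° + 59.92°) = -63.20°

-66.0 dB, -63.2°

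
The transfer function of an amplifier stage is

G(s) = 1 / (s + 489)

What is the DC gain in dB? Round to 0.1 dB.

-53.8 dB

G(0) = 1 / 489 ≈ 0.002045
20 log₁₀(0.002045) ≈ -53.79 dB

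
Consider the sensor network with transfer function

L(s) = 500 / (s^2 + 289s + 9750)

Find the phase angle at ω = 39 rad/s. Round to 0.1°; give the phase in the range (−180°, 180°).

Substitute s = j39:
Numerator: 500 = 500 + j0
Denominator: (j39)^2 + 289(j39) + 9750 = 8229 + j11271
|N| = √(500² + 0²) ≈ 500, ∠N ≈ 0.00°
|D| = √(8229² + 11271²) ≈ 13955, ∠D ≈ 53.87°
∠L = 0.00° − 53.87° = -53.87°

-53.9°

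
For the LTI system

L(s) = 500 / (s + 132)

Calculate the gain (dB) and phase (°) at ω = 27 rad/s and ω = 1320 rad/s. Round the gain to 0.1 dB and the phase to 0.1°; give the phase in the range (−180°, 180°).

Substitute s = j27:
Numerator: 500 = 500 + j0
Denominator: (j27) + 132 = 132 + j27
|N| = √(500² + 0²) ≈ 500, ∠N ≈ 0.00°
|D| = √(132² + 27²) ≈ 134.73, ∠D ≈ 11.56°
|L| = 500 / 134.73 ≈ 3.7111
Gain = 20 log₁₀(3.7111) ≈ 11.39 dB
∠L = 0.00° − 11.56° = -11.56°

Substitute s = j1320:
Numerator: 500 = 500 + j0
Denominator: (j1320) + 132 = 132 + j1320
|N| = √(500² + 0²) ≈ 500, ∠N ≈ 0.00°
|D| = √(132² + 1320²) ≈ 1326.6, ∠D ≈ 84.29°
|L| = 500 / 1326.6 ≈ 0.3769
Gain = 20 log₁₀(0.3769) ≈ -8.48 dB
∠L = 0.00° − 84.29° = -84.29°

ω = 27: 11.4 dB, -11.6°; ω = 1320: -8.5 dB, -84.3°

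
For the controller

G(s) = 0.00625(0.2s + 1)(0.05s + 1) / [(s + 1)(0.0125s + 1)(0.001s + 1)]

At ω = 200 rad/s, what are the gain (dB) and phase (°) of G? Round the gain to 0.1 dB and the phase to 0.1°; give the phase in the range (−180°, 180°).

-46.8 dB, 3.6°

At ω = 200 rad/s:
zero (1 + j200·0.2) = 1 + j40 → |·| ≈ 40.012, ∠ ≈ 88.57°
zero (1 + j200·0.05) = 1 + j10 → |·| ≈ 10.05, ∠ ≈ 84.29°
pole (1 + j200·1) = 1 + j200 → |·| ≈ 200, ∠ ≈ 89.71°
pole (1 + j200·0.0125) = 1 + j2.5 → |·| ≈ 2.6926, ∠ ≈ 68.20°
pole (1 + j200·0.001) = 1 + j0.2 → |·| ≈ 1.0198, ∠ ≈ 11.31°
|G| = 0.00625 · 40.012 · 10.05 / (200 · 2.6926 · 1.0198) ≈ 0.0045764
Gain = 20 log₁₀(0.0045764) ≈ -46.79 dB
∠G = (88.57° + 84.29°) − (89.71° + 68.20° + 11.31°) = 3.64°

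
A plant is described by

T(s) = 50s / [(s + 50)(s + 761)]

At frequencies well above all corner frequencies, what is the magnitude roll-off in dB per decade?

Each pole contributes −20 dB/decade at high frequency; each zero contributes +20 dB/decade.
Net: 1 zero(s) − 2 pole(s) → -20 dB/decade.

-20 dB/decade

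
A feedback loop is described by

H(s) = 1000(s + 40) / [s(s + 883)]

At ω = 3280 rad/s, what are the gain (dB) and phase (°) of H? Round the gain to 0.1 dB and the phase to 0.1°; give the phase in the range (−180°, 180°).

At s = jω = j3280:
zero (s+40): 40 + j3280 → |·| = √(40²+3280²) = √10760000 ≈ 3280.2, ∠ = arctan(3280/40) ≈ 89.30°
pole (s+883): 883 + j3280 → |·| = √(883²+3280²) = √11538089 ≈ 3396.8, ∠ = arctan(3280/883) ≈ 74.93°
pole at origin: |s| = 3280, ∠ = 90.00° (in denominator)
|H| = 1000 · 3280.2 / 1.1142e+07 ≈ 0.2944
Gain = 20 log₁₀(0.2944) ≈ -10.62 dB
∠H = 89.30° − 164.93° = -75.63°

-10.6 dB, -75.6°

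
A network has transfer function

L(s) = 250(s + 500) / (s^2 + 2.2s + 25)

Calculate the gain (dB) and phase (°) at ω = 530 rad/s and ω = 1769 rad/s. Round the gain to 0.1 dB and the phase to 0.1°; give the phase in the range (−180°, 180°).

ω = 530: -3.8 dB, -133.1°; ω = 1769: -16.7 dB, -105.7°

At s = jω = j530:
zero (s+500): 500 + j530 → |·| = √(500²+530²) = √530900 ≈ 728.63, ∠ = arctan(530/500) ≈ 46.67°
quadratic: (j530)² + 2.2·j530 + 25 = -280875 + j1166 → |·| ≈ 2.8088e+05, ∠ ≈ 179.76°
|L| = 250 · 728.63 / 2.8088e+05 ≈ 0.64852
Gain = 20 log₁₀(0.64852) ≈ -3.76 dB
∠L = 46.67° − 179.76° = -133.09°

At s = jω = j1769:
zero (s+500): 500 + j1769 → |·| = √(500²+1769²) = √3379361 ≈ 1838.3, ∠ = arctan(1769/500) ≈ 74.22°
quadratic: (j1769)² + 2.2·j1769 + 25 = -3129336 + j3891.8 → |·| ≈ 3.1293e+06, ∠ ≈ 179.93°
|L| = 250 · 1838.3 / 3.1293e+06 ≈ 0.14686
Gain = 20 log₁₀(0.14686) ≈ -16.66 dB
∠L = 74.22° − 179.93° = -105.71°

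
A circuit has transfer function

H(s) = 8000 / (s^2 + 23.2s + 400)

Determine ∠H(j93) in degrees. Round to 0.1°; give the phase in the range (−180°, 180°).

At s = jω = j93:
quadratic: (j93)² + 23.2·j93 + 400 = -8249 + j2157.6 → |·| ≈ 8526.5, ∠ ≈ 165.34°
∠H = 0.00° − 165.34° = -165.34°

-165.3°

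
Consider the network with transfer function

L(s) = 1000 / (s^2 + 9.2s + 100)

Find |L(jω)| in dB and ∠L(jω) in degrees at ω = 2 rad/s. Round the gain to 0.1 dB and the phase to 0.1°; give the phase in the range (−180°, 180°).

20.2 dB, -10.9°

At s = jω = j2:
quadratic: (j2)² + 9.2·j2 + 100 = 96 + j18.4 → |·| ≈ 97.747, ∠ ≈ 10.85°
|L| = 1000 / 97.747 ≈ 10.23
Gain = 20 log₁₀(10.23) ≈ 20.20 dB
∠L = 0.00° − 10.85° = -10.85°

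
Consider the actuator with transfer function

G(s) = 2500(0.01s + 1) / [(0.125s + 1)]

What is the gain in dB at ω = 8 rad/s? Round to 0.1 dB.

65.0 dB

At ω = 8 rad/s:
zero (1 + j8·0.01) = 1 + j0.08 → |·| ≈ 1.0032, ∠ ≈ 4.57°
pole (1 + j8·0.125) = 1 + j1 → |·| ≈ 1.4142, ∠ ≈ 45.00°
|G| = 2500 · 1.0032 / (1.4142) ≈ 1773.4
Gain = 20 log₁₀(1773.4) ≈ 64.98 dB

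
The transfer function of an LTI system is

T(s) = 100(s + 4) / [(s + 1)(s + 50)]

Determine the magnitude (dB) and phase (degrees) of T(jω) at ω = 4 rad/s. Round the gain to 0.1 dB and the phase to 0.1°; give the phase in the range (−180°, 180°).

At s = jω = j4:
zero (s+4): 4 + j4 → |·| = √(4²+4²) = √32 ≈ 5.6569, ∠ = arctan(4/4) ≈ 45.00°
pole (s+1): 1 + j4 → |·| = √(1²+4²) = √17 ≈ 4.1231, ∠ = arctan(4/1) ≈ 75.96°
pole (s+50): 50 + j4 → |·| = √(50²+4²) = √2516 ≈ 50.16, ∠ = arctan(4/50) ≈ 4.57°
|T| = 100 · 5.6569 / 206.81 ≈ 2.7353
Gain = 20 log₁₀(2.7353) ≈ 8.74 dB
∠T = 45.00° − 80.53° = -35.53°

8.7 dB, -35.5°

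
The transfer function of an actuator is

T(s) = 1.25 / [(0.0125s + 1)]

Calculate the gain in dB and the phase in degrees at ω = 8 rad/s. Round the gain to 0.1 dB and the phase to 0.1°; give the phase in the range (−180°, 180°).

1.9 dB, -5.7°

At ω = 8 rad/s:
pole (1 + j8·0.0125) = 1 + j0.1 → |·| ≈ 1.005, ∠ ≈ 5.71°
|T| = 1.25 · 1 / (1.005) ≈ 1.2438
Gain = 20 log₁₀(1.2438) ≈ 1.90 dB
∠T = (0°) − (5.71°) = -5.71°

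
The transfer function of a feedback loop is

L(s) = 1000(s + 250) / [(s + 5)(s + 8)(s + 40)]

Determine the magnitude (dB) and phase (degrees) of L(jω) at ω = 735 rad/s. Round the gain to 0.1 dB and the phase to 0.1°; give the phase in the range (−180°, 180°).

At s = jω = j735:
zero (s+250): 250 + j735 → |·| = √(250²+735²) = √602725 ≈ 776.35, ∠ = arctan(735/250) ≈ 71.21°
pole (s+5): 5 + j735 → |·| = √(5²+735²) = √540250 ≈ 735.02, ∠ = arctan(735/5) ≈ 89.61°
pole (s+8): 8 + j735 → |·| = √(8²+735²) = √540289 ≈ 735.04, ∠ = arctan(735/8) ≈ 89.38°
pole (s+40): 40 + j735 → |·| = √(40²+735²) = √541825 ≈ 736.09, ∠ = arctan(735/40) ≈ 86.88°
|L| = 1000 · 776.35 / 3.9769e+08 ≈ 0.0019521
Gain = 20 log₁₀(0.0019521) ≈ -54.19 dB
∠L = 71.21° − 265.87° = -194.66° ≡ 165.34° (principal value)

-54.2 dB, 165.3°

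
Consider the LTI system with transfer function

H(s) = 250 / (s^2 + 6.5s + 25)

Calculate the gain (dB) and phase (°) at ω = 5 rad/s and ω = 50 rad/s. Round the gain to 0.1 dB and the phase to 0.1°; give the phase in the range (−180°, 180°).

ω = 5: 17.7 dB, -90.0°; ω = 50: -20.0 dB, -172.5°

At s = jω = j5:
quadratic: (j5)² + 6.5·j5 + 25 = 0 + j32.5 → |·| ≈ 32.5, ∠ ≈ 90.00°
|H| = 250 / 32.5 ≈ 7.6923
Gain = 20 log₁₀(7.6923) ≈ 17.72 dB
∠H = 0.00° − 90.00° = -90.00°

At s = jω = j50:
quadratic: (j50)² + 6.5·j50 + 25 = -2475 + j325 → |·| ≈ 2496.2, ∠ ≈ 172.52°
|H| = 250 / 2496.2 ≈ 0.10015
Gain = 20 log₁₀(0.10015) ≈ -19.99 dB
∠H = 0.00° − 172.52° = -172.52°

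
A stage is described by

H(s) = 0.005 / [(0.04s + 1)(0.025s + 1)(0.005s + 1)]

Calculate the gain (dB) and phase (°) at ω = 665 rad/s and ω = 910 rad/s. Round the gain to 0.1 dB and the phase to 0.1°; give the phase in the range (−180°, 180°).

ω = 665: -109.8 dB, 112.3°; ω = 910: -117.8 dB, 106.5°

At ω = 665 rad/s:
pole (1 + j665·0.04) = 1 + j26.6 → |·| ≈ 26.619, ∠ ≈ 87.85°
pole (1 + j665·0.025) = 1 + j16.625 → |·| ≈ 16.655, ∠ ≈ 86.56°
pole (1 + j665·0.005) = 1 + j3.325 → |·| ≈ 3.4721, ∠ ≈ 73.26°
|H| = 0.005 · 1 / (26.619 · 16.655 · 3.4721) ≈ 3.2482e-06
Gain = 20 log₁₀(3.2482e-06) ≈ -109.77 dB
∠H = (0°) − (87.85° + 86.56° + 73.26°) = -247.67° ≡ 112.33° (principal value)

At ω = 910 rad/s:
pole (1 + j910·0.04) = 1 + j36.4 → |·| ≈ 36.414, ∠ ≈ 88.43°
pole (1 + j910·0.025) = 1 + j22.75 → |·| ≈ 22.772, ∠ ≈ 87.48°
pole (1 + j910·0.005) = 1 + j4.55 → |·| ≈ 4.6586, ∠ ≈ 77.60°
|H| = 0.005 · 1 / (36.414 · 22.772 · 4.6586) ≈ 1.2943e-06
Gain = 20 log₁₀(1.2943e-06) ≈ -117.76 dB
∠H = (0°) − (88.43° + 87.48° + 77.60°) = -253.51° ≡ 106.49° (principal value)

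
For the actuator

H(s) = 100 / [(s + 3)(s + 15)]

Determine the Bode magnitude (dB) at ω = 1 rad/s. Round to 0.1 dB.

6.5 dB

At s = jω = j1:
pole (s+3): 3 + j1 → |·| = √(3²+1²) = √10 ≈ 3.1623, ∠ = arctan(1/3) ≈ 18.43°
pole (s+15): 15 + j1 → |·| = √(15²+1²) = √226 ≈ 15.033, ∠ = arctan(1/15) ≈ 3.81°
|H| = 100 / 47.539 ≈ 2.1035
Gain = 20 log₁₀(2.1035) ≈ 6.46 dB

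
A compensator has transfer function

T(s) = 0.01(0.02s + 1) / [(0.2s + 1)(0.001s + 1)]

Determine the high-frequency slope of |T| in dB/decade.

Each pole contributes −20 dB/decade at high frequency; each zero contributes +20 dB/decade.
Net: 1 zero(s) − 2 pole(s) → -20 dB/decade.

-20 dB/decade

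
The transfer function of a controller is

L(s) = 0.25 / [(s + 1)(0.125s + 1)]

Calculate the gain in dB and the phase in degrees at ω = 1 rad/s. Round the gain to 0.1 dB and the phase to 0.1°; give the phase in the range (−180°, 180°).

At ω = 1 rad/s:
pole (1 + j1·1) = 1 + j1 → |·| ≈ 1.4142, ∠ ≈ 45.00°
pole (1 + j1·0.125) = 1 + j0.125 → |·| ≈ 1.0078, ∠ ≈ 7.13°
|L| = 0.25 · 1 / (1.4142 · 1.0078) ≈ 0.17541
Gain = 20 log₁₀(0.17541) ≈ -15.12 dB
∠L = (0°) − (45.00° + 7.13°) = -52.13°

-15.1 dB, -52.1°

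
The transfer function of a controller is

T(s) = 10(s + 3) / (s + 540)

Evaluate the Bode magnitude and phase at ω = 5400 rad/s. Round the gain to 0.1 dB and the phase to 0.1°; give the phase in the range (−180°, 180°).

20.0 dB, 5.7°

At s = jω = j5400:
zero (s+3): 3 + j5400 → |·| = √(3²+5400²) = √29160009 ≈ 5400, ∠ = arctan(5400/3) ≈ 89.97°
pole (s+540): 540 + j5400 → |·| = √(540²+5400²) = √29451600 ≈ 5426.9, ∠ = arctan(5400/540) ≈ 84.29°
|T| = 10 · 5400 / 5426.9 ≈ 9.9504
Gain = 20 log₁₀(9.9504) ≈ 19.96 dB
∠T = 89.97° − 84.29° = 5.68°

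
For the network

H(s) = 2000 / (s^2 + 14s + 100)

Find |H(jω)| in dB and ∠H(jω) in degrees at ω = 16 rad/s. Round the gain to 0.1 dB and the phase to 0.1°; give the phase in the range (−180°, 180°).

At s = jω = j16:
quadratic: (j16)² + 14·j16 + 100 = -156 + j224 → |·| ≈ 272.97, ∠ ≈ 124.85°
|H| = 2000 / 272.97 ≈ 7.3268
Gain = 20 log₁₀(7.3268) ≈ 17.30 dB
∠H = 0.00° − 124.85° = -124.85°

17.3 dB, -124.9°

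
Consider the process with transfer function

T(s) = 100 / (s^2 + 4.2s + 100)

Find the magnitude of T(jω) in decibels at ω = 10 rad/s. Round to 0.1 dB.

At s = jω = j10:
quadratic: (j10)² + 4.2·j10 + 100 = 0 + j42 → |·| ≈ 42, ∠ ≈ 90.00°
|T| = 100 / 42 ≈ 2.381
Gain = 20 log₁₀(2.381) ≈ 7.54 dB

7.5 dB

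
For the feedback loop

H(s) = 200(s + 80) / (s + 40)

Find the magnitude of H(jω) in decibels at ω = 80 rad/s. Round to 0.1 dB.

At s = jω = j80:
zero (s+80): 80 + j80 → |·| = √(80²+80²) = √12800 ≈ 113.14, ∠ = arctan(80/80) ≈ 45.00°
pole (s+40): 40 + j80 → |·| = √(40²+80²) = √8000 ≈ 89.443, ∠ = arctan(80/40) ≈ 63.43°
|H| = 200 · 113.14 / 89.443 ≈ 252.99
Gain = 20 log₁₀(252.99) ≈ 48.06 dB

48.1 dB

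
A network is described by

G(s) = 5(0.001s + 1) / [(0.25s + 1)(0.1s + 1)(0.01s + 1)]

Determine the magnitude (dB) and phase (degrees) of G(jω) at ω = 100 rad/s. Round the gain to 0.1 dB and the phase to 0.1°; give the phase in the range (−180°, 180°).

At ω = 100 rad/s:
zero (1 + j100·0.001) = 1 + j0.1 → |·| ≈ 1.005, ∠ ≈ 5.71°
pole (1 + j100·0.25) = 1 + j25 → |·| ≈ 25.02, ∠ ≈ 87.71°
pole (1 + j100·0.1) = 1 + j10 → |·| ≈ 10.05, ∠ ≈ 84.29°
pole (1 + j100·0.01) = 1 + j1 → |·| ≈ 1.4142, ∠ ≈ 45.00°
|G| = 5 · 1.005 / (25.02 · 10.05 · 1.4142) ≈ 0.014131
Gain = 20 log₁₀(0.014131) ≈ -37.00 dB
∠G = (5.71°) − (87.71° + 84.29° + 45.00°) = -211.29° ≡ 148.71° (principal value)

-37.0 dB, 148.7°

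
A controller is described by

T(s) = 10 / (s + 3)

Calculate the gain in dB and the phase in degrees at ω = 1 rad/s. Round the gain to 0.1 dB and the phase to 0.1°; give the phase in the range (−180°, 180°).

Substitute s = j1:
Numerator: 10 = 10 + j0
Denominator: (j1) + 3 = 3 + j1
|N| = √(10² + 0²) ≈ 10, ∠N ≈ 0.00°
|D| = √(3² + 1²) ≈ 3.1623, ∠D ≈ 18.43°
|T| = 10 / 3.1623 ≈ 3.1623
Gain = 20 log₁₀(3.1623) ≈ 10.00 dB
∠T = 0.00° − 18.43° = -18.43°

10.0 dB, -18.4°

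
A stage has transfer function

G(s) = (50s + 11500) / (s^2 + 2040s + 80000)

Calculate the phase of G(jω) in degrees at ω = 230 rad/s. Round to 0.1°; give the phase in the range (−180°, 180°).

-41.7°

Substitute s = j230:
Numerator: 50(j230) + 11500 = 11500 + j11500
Denominator: (j230)^2 + 2040(j230) + 80000 = 27100 + j469200
|N| = √(11500² + 11500²) ≈ 16263, ∠N ≈ 45.00°
|D| = √(27100² + 469200²) ≈ 4.6998e+05, ∠D ≈ 86.69°
∠G = 45.00° − 86.69° = -41.69°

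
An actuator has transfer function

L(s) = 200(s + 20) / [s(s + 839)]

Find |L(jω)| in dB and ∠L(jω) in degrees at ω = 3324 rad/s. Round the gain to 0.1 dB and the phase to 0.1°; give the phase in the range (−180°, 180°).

-24.7 dB, -76.2°

At s = jω = j3324:
zero (s+20): 20 + j3324 → |·| = √(20²+3324²) = √11049376 ≈ 3324.1, ∠ = arctan(3324/20) ≈ 89.66°
pole (s+839): 839 + j3324 → |·| = √(839²+3324²) = √11752897 ≈ 3428.2, ∠ = arctan(3324/839) ≈ 75.83°
pole at origin: |s| = 3324, ∠ = 90.00° (in denominator)
|L| = 200 · 3324.1 / 1.1395e+07 ≈ 0.058343
Gain = 20 log₁₀(0.058343) ≈ -24.68 dB
∠L = 89.66° − 165.83° = -76.17°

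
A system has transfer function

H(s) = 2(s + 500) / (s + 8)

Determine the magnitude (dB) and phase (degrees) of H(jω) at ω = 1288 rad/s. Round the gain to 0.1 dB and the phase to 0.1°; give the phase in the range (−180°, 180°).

6.6 dB, -20.9°

At s = jω = j1288:
zero (s+500): 500 + j1288 → |·| = √(500²+1288²) = √1908944 ≈ 1381.6, ∠ = arctan(1288/500) ≈ 68.78°
pole (s+8): 8 + j1288 → |·| = √(8²+1288²) = √1659008 ≈ 1288, ∠ = arctan(1288/8) ≈ 89.64°
|H| = 2 · 1381.6 / 1288 ≈ 2.1453
Gain = 20 log₁₀(2.1453) ≈ 6.63 dB
∠H = 68.78° − 89.64° = -20.86°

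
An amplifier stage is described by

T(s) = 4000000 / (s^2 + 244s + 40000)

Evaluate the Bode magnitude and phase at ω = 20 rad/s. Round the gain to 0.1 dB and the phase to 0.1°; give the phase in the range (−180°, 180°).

40.0 dB, -7.0°

At s = jω = j20:
quadratic: (j20)² + 244·j20 + 40000 = 39600 + j4880 → |·| ≈ 39900, ∠ ≈ 7.03°
|T| = 4000000 / 39900 ≈ 100.25
Gain = 20 log₁₀(100.25) ≈ 40.02 dB
∠T = 0.00° − 7.03° = -7.03°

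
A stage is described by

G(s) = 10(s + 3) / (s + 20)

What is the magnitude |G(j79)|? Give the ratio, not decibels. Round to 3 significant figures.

At s = jω = j79:
zero (s+3): 3 + j79 → |·| = √(3²+79²) = √6250 ≈ 79.057, ∠ = arctan(79/3) ≈ 87.83°
pole (s+20): 20 + j79 → |·| = √(20²+79²) = √6641 ≈ 81.492, ∠ = arctan(79/20) ≈ 75.79°
|G| = 10 · 79.057 / 81.492 ≈ 9.7012

9.70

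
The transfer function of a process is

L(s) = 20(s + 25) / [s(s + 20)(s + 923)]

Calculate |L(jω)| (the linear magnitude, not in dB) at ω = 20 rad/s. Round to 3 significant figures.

0.00123

At s = jω = j20:
zero (s+25): 25 + j20 → |·| = √(25²+20²) = √1025 ≈ 32.016, ∠ = arctan(20/25) ≈ 38.66°
pole (s+20): 20 + j20 → |·| = √(20²+20²) = √800 ≈ 28.284, ∠ = arctan(20/20) ≈ 45.00°
pole (s+923): 923 + j20 → |·| = √(923²+20²) = √852329 ≈ 923.22, ∠ = arctan(20/923) ≈ 1.24°
pole at origin: |s| = 20, ∠ = 90.00° (in denominator)
|L| = 20 · 32.016 / 5.2225e+05 ≈ 0.0012261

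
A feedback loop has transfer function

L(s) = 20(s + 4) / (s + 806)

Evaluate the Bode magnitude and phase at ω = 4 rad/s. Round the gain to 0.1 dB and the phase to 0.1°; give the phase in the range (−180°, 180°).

-17.1 dB, 44.7°

At s = jω = j4:
zero (s+4): 4 + j4 → |·| = √(4²+4²) = √32 ≈ 5.6569, ∠ = arctan(4/4) ≈ 45.00°
pole (s+806): 806 + j4 → |·| = √(806²+4²) = √649652 ≈ 806.01, ∠ = arctan(4/806) ≈ 0.28°
|L| = 20 · 5.6569 / 806.01 ≈ 0.14037
Gain = 20 log₁₀(0.14037) ≈ -17.05 dB
∠L = 45.00° − 0.28° = 44.72°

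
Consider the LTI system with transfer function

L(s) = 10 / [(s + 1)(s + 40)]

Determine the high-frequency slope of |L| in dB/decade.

-40 dB/decade

Each pole contributes −20 dB/decade at high frequency; each zero contributes +20 dB/decade.
Net: 0 zero(s) − 2 pole(s) → -40 dB/decade.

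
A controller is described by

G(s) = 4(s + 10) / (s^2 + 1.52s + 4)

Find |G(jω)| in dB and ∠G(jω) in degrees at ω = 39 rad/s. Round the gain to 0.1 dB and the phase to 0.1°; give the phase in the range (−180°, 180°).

At s = jω = j39:
zero (s+10): 10 + j39 → |·| = √(10²+39²) = √1621 ≈ 40.262, ∠ = arctan(39/10) ≈ 75.62°
quadratic: (j39)² + 1.52·j39 + 4 = -1517 + j59.28 → |·| ≈ 1518.2, ∠ ≈ 177.76°
|G| = 4 · 40.262 / 1518.2 ≈ 0.10608
Gain = 20 log₁₀(0.10608) ≈ -19.49 dB
∠G = 75.62° − 177.76° = -102.14°

-19.5 dB, -102.1°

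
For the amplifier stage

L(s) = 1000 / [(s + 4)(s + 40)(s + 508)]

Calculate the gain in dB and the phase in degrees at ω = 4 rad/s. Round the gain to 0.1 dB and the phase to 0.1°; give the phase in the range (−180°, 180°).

At s = jω = j4:
pole (s+4): 4 + j4 → |·| = √(4²+4²) = √32 ≈ 5.6569, ∠ = arctan(4/4) ≈ 45.00°
pole (s+40): 40 + j4 → |·| = √(40²+4²) = √1616 ≈ 40.2, ∠ = arctan(4/40) ≈ 5.71°
pole (s+508): 508 + j4 → |·| = √(508²+4²) = √258080 ≈ 508.02, ∠ = arctan(4/508) ≈ 0.45°
|L| = 1000 / 1.1553e+05 ≈ 0.0086558
Gain = 20 log₁₀(0.0086558) ≈ -41.25 dB
∠L = 0.00° − 51.16° = -51.16°

-41.3 dB, -51.2°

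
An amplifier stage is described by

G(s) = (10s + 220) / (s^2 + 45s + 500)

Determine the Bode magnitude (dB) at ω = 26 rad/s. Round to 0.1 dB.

-10.8 dB

Substitute s = j26:
Numerator: 10(j26) + 220 = 220 + j260
Denominator: (j26)^2 + 45(j26) + 500 = -176 + j1170
|N| = √(220² + 260²) ≈ 340.59, ∠N ≈ 49.76°
|D| = √(176² + 1170²) ≈ 1183.2, ∠D ≈ 98.55°
|G| = 340.59 / 1183.2 ≈ 0.28785
Gain = 20 log₁₀(0.28785) ≈ -10.82 dB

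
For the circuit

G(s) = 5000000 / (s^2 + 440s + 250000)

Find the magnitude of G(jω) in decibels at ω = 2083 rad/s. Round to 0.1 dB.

At s = jω = j2083:
quadratic: (j2083)² + 440·j2083 + 250000 = -4088889 + j916520 → |·| ≈ 4.1903e+06, ∠ ≈ 167.37°
|G| = 5000000 / 4.1903e+06 ≈ 1.1932
Gain = 20 log₁₀(1.1932) ≈ 1.53 dB

1.5 dB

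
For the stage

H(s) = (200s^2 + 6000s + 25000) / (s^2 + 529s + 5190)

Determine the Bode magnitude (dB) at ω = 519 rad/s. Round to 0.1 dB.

43.0 dB

Substitute s = j519:
Numerator: 200(j519)^2 + 6000(j519) + 25000 = -53847200 + j3114000
Denominator: (j519)^2 + 529(j519) + 5190 = -264171 + j274551
|N| = √(53847200² + 3114000²) ≈ 5.3937e+07, ∠N ≈ 176.69°
|D| = √(264171² + 274551²) ≈ 3.81e+05, ∠D ≈ 133.90°
|H| = 5.3937e+07 / 3.81e+05 ≈ 141.57
Gain = 20 log₁₀(141.57) ≈ 43.02 dB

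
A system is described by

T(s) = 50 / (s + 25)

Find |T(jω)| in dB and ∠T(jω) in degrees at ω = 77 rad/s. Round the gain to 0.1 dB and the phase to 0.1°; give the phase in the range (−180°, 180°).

-4.2 dB, -72.0°

At s = jω = j77:
pole (s+25): 25 + j77 → |·| = √(25²+77²) = √6554 ≈ 80.957, ∠ = arctan(77/25) ≈ 72.01°
|T| = 50 / 80.957 ≈ 0.61761
Gain = 20 log₁₀(0.61761) ≈ -4.19 dB
∠T = 0.00° − 72.01° = -72.01°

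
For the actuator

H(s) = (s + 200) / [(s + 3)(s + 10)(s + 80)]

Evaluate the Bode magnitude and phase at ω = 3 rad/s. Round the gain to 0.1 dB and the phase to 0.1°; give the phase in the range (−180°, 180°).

-25.0 dB, -63.0°

At s = jω = j3:
zero (s+200): 200 + j3 → |·| = √(200²+3²) = √40009 ≈ 200.02, ∠ = arctan(3/200) ≈ 0.86°
pole (s+3): 3 + j3 → |·| = √(3²+3²) = √18 ≈ 4.2426, ∠ = arctan(3/3) ≈ 45.00°
pole (s+10): 10 + j3 → |·| = √(10²+3²) = √109 ≈ 10.44, ∠ = arctan(3/10) ≈ 16.70°
pole (s+80): 80 + j3 → |·| = √(80²+3²) = √6409 ≈ 80.056, ∠ = arctan(3/80) ≈ 2.15°
|H| = 1 · 200.02 / 3545.9 ≈ 0.056409
Gain = 20 log₁₀(0.056409) ≈ -24.97 dB
∠H = 0.86° − 63.85° = -62.99°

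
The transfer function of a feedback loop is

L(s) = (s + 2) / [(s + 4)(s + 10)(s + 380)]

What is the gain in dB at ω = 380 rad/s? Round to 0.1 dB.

-106.2 dB

At s = jω = j380:
zero (s+2): 2 + j380 → |·| = √(2²+380²) = √144404 ≈ 380.01, ∠ = arctan(380/2) ≈ 89.70°
pole (s+4): 4 + j380 → |·| = √(4²+380²) = √144416 ≈ 380.02, ∠ = arctan(380/4) ≈ 89.40°
pole (s+10): 10 + j380 → |·| = √(10²+380²) = √144500 ≈ 380.13, ∠ = arctan(380/10) ≈ 88.49°
pole (s+380): 380 + j380 → |·| = √(380²+380²) = √288800 ≈ 537.4, ∠ = arctan(380/380) ≈ 45.00°
|L| = 1 · 380.01 / 7.7631e+07 ≈ 4.8951e-06
Gain = 20 log₁₀(4.8951e-06) ≈ -106.20 dB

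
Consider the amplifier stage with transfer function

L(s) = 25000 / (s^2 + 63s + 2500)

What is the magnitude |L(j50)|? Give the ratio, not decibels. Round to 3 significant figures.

At s = jω = j50:
quadratic: (j50)² + 63·j50 + 2500 = 0 + j3150 → |·| ≈ 3150, ∠ ≈ 90.00°
|L| = 25000 / 3150 ≈ 7.9365

7.94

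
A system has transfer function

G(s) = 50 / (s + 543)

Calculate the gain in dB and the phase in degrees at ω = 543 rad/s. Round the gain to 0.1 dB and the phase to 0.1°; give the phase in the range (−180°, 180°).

At s = jω = j543:
pole (s+543): 543 + j543 → |·| = √(543²+543²) = √589698 ≈ 767.92, ∠ = arctan(543/543) ≈ 45.00°
|G| = 50 / 767.92 ≈ 0.065111
Gain = 20 log₁₀(0.065111) ≈ -23.73 dB
∠G = 0.00° − 45.00° = -45.00°

-23.7 dB, -45.0°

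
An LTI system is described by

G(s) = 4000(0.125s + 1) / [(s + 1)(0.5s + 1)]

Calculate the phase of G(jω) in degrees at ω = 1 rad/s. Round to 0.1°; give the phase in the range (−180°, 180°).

-64.4°

At ω = 1 rad/s:
zero (1 + j1·0.125) = 1 + j0.125 → |·| ≈ 1.0078, ∠ ≈ 7.13°
pole (1 + j1·1) = 1 + j1 → |·| ≈ 1.4142, ∠ ≈ 45.00°
pole (1 + j1·0.5) = 1 + j0.5 → |·| ≈ 1.118, ∠ ≈ 26.57°
∠G = (7.13°) − (45.00° + 26.57°) = -64.44°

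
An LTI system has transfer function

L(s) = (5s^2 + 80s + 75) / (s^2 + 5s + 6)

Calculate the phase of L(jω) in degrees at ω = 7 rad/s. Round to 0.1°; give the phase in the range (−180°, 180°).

-34.0°

Substitute s = j7:
Numerator: 5(j7)^2 + 80(j7) + 75 = -170 + j560
Denominator: (j7)^2 + 5(j7) + 6 = -43 + j35
|N| = √(170² + 560²) ≈ 585.23, ∠N ≈ 106.89°
|D| = √(43² + 35²) ≈ 55.444, ∠D ≈ 140.86°
∠L = 106.89° − 140.86° = -33.97°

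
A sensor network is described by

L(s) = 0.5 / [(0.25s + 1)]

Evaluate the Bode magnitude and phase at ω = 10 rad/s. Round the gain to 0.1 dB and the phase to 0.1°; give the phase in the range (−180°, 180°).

-14.6 dB, -68.2°

At ω = 10 rad/s:
pole (1 + j10·0.25) = 1 + j2.5 → |·| ≈ 2.6926, ∠ ≈ 68.20°
|L| = 0.5 · 1 / (2.6926) ≈ 0.18569
Gain = 20 log₁₀(0.18569) ≈ -14.62 dB
∠L = (0°) − (68.20°) = -68.20°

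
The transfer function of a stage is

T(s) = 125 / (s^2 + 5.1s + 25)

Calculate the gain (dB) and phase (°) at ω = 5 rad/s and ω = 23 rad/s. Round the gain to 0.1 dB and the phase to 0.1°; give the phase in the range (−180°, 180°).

ω = 5: 13.8 dB, -90.0°; ω = 23: -12.3 dB, -166.9°

At s = jω = j5:
quadratic: (j5)² + 5.1·j5 + 25 = 0 + j25.5 → |·| ≈ 25.5, ∠ ≈ 90.00°
|T| = 125 / 25.5 ≈ 4.902
Gain = 20 log₁₀(4.902) ≈ 13.81 dB
∠T = 0.00° − 90.00° = -90.00°

At s = jω = j23:
quadratic: (j23)² + 5.1·j23 + 25 = -504 + j117.3 → |·| ≈ 517.47, ∠ ≈ 166.90°
|T| = 125 / 517.47 ≈ 0.24156
Gain = 20 log₁₀(0.24156) ≈ -12.34 dB
∠T = 0.00° − 166.90° = -166.90°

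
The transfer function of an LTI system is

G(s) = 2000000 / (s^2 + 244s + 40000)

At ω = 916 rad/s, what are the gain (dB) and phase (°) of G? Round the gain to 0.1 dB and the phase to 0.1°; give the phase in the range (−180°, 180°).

7.6 dB, -164.4°

At s = jω = j916:
quadratic: (j916)² + 244·j916 + 40000 = -799056 + j223504 → |·| ≈ 8.2973e+05, ∠ ≈ 164.37°
|G| = 2000000 / 8.2973e+05 ≈ 2.4104
Gain = 20 log₁₀(2.4104) ≈ 7.64 dB
∠G = 0.00° − 164.37° = -164.37°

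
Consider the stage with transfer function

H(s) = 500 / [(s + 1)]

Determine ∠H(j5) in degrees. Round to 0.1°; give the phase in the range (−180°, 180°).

-78.7°

At ω = 5 rad/s:
pole (1 + j5·1) = 1 + j5 → |·| ≈ 5.099, ∠ ≈ 78.69°
∠H = (0°) − (78.69°) = -78.69°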